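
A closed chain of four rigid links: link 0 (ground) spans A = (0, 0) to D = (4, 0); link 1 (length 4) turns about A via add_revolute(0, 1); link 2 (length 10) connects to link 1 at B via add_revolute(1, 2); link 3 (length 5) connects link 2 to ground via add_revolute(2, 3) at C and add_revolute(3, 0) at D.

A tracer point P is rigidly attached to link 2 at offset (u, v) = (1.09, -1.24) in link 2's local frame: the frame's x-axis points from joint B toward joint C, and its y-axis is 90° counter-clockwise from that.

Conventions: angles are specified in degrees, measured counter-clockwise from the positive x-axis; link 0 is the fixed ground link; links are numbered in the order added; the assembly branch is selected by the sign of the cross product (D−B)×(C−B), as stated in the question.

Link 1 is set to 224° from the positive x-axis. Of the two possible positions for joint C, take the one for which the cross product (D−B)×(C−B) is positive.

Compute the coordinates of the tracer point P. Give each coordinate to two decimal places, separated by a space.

A=(0,0), D=(4.00,0)
B = A + 4.00·(cos224°, sin224°) = (-2.8774, -2.7786)
|BD| = 7.4175
circle(B,10.00) ∩ circle(D,5.00): a=8.7644, h=4.8152
  candidates: C₊=(3.4450,4.9691) cross=35.716; C₋=(7.0526,-3.9600) cross=-35.716
  branch + wants cross > 0 → take C=(3.4450,4.9691) (cross=35.716)
ex = (C−B)/|BC| = (0.6322,0.7748); ey = (-0.7748,0.6322)
P = B + 1.09·ex + -1.24·ey = (-1.2275,-2.7181)

-1.23 -2.72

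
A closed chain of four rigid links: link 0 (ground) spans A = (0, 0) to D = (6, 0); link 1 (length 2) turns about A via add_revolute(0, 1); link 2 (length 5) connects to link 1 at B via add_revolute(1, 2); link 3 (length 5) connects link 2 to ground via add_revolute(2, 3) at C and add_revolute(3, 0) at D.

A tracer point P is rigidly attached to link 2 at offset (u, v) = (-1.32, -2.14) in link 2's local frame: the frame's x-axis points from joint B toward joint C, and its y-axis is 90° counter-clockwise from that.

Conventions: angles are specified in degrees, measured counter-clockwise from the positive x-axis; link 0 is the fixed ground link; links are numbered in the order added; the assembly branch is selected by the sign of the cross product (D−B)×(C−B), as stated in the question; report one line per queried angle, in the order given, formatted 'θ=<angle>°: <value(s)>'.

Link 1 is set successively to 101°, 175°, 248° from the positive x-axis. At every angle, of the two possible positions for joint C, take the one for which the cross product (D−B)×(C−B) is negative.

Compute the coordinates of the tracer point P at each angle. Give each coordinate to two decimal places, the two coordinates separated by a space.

A=(0,0), D=(6.00,0)
θ=101°: B = A + 2.00·(cos101°, sin101°) = (-0.3816, 1.9633)
θ=101°: |BD| = 6.6768
θ=101°: circle(B,5.00) ∩ circle(D,5.00): a=3.3384, h=3.7223
θ=101°:   candidates: C₊=(3.9037,4.5393) cross=24.853; C₋=(1.7147,-2.5761) cross=-24.853
θ=101°:   branch - wants cross < 0 → take C=(1.7147,-2.5761) (cross=-24.853)
θ=101°: ex = (C−B)/|BC| = (0.4193,-0.9079); ey = (0.9079,0.4193)
θ=101°: P = B + -1.32·ex + -2.14·ey = (-2.8779,2.2644)
θ=175°: B = A + 2.00·(cos175°, sin175°) = (-1.9924, 0.1743)
θ=175°: |BD| = 7.9943
θ=175°: circle(B,5.00) ∩ circle(D,5.00): a=3.9971, h=3.0038
θ=175°:   candidates: C₊=(2.0693,3.0902) cross=24.013; C₋=(1.9383,-2.9159) cross=-24.013
θ=175°:   branch - wants cross < 0 → take C=(1.9383,-2.9159) (cross=-24.013)
θ=175°: ex = (C−B)/|BC| = (0.7861,-0.6180); ey = (0.6180,0.7861)
θ=175°: P = B + -1.32·ex + -2.14·ey = (-4.3527,-0.6922)
θ=248°: B = A + 2.00·(cos248°, sin248°) = (-0.7492, -1.8544)
θ=248°: |BD| = 6.9993
θ=248°: circle(B,5.00) ∩ circle(D,5.00): a=3.4997, h=3.5710
θ=248°:   candidates: C₊=(1.6793,2.5163) cross=24.995; C₋=(3.5715,-4.3706) cross=-24.995
θ=248°:   branch - wants cross < 0 → take C=(3.5715,-4.3706) (cross=-24.995)
θ=248°: ex = (C−B)/|BC| = (0.8641,-0.5033); ey = (0.5033,0.8641)
θ=248°: P = B + -1.32·ex + -2.14·ey = (-2.9668,-3.0393)

θ=101°: -2.88 2.26
θ=175°: -4.35 -0.69
θ=248°: -2.97 -3.04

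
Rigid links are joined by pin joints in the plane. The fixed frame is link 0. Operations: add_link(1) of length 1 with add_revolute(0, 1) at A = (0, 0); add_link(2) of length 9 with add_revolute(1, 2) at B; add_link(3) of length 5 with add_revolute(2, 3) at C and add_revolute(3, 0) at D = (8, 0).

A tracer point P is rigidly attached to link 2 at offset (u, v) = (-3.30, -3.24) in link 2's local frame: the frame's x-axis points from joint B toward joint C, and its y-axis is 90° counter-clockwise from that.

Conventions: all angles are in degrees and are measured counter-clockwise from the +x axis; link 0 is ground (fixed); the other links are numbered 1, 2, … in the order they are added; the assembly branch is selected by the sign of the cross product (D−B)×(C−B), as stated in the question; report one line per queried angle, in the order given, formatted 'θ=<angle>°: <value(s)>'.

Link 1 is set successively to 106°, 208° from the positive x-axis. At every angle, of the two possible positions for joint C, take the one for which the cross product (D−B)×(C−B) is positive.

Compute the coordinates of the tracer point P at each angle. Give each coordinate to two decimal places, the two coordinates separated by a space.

A=(0,0), D=(8.00,0)
θ=106°: B = A + 1.00·(cos106°, sin106°) = (-0.2756, 0.9613)
θ=106°: |BD| = 8.3313
θ=106°: circle(B,9.00) ∩ circle(D,5.00): a=7.5265, h=4.9348
θ=106°:   candidates: C₊=(7.7699,4.9947) cross=41.113; C₋=(6.6312,-4.8090) cross=-41.113
θ=106°:   branch + wants cross > 0 → take C=(7.7699,4.9947) (cross=41.113)
θ=106°: ex = (C−B)/|BC| = (0.8940,0.4482); ey = (-0.4482,0.8940)
θ=106°: P = B + -3.30·ex + -3.24·ey = (-1.7736,-3.4141)
θ=208°: B = A + 1.00·(cos208°, sin208°) = (-0.8829, -0.4695)
θ=208°: |BD| = 8.8953
θ=208°: circle(B,9.00) ∩ circle(D,5.00): a=7.5954, h=4.8281
θ=208°:   candidates: C₊=(6.4470,4.7527) cross=42.947; C₋=(6.9567,-4.8899) cross=-42.947
θ=208°:   branch + wants cross > 0 → take C=(6.4470,4.7527) (cross=42.947)
θ=208°: ex = (C−B)/|BC| = (0.8144,0.5802); ey = (-0.5802,0.8144)
θ=208°: P = B + -3.30·ex + -3.24·ey = (-1.6906,-5.0231)

θ=106°: -1.77 -3.41
θ=208°: -1.69 -5.02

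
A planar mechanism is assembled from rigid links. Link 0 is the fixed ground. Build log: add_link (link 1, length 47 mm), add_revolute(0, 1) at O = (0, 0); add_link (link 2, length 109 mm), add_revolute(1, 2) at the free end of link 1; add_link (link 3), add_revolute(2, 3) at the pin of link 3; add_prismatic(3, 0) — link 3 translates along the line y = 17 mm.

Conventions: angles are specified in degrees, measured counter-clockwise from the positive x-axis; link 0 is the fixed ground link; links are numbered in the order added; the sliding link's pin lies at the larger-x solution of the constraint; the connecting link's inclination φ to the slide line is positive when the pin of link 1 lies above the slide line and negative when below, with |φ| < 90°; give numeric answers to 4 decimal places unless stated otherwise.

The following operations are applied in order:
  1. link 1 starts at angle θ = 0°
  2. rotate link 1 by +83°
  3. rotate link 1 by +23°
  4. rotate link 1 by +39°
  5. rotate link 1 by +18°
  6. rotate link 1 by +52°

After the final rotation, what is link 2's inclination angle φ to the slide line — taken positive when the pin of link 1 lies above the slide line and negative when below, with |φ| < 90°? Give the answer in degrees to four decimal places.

geometry: r = 47 mm, L = 109 mm, e = 17 mm; θ starts at 0°
rotate link 1 by +83°: θ ← 0° +83° = 83°
rotate link 1 by +23°: θ ← 83° +23° = 106°
rotate link 1 by +39°: θ ← 106° +39° = 145°
rotate link 1 by +18°: θ ← 145° +18° = 163°
rotate link 1 by +52°: θ ← 163° +52° = 215°
h = r sin θ − e = -26.958093 − 17 = -43.958093
sin φ = h / L = -43.958093 / 109 = -0.40328525
φ = arcsin(-0.40328525) = -23.783717°

-23.7837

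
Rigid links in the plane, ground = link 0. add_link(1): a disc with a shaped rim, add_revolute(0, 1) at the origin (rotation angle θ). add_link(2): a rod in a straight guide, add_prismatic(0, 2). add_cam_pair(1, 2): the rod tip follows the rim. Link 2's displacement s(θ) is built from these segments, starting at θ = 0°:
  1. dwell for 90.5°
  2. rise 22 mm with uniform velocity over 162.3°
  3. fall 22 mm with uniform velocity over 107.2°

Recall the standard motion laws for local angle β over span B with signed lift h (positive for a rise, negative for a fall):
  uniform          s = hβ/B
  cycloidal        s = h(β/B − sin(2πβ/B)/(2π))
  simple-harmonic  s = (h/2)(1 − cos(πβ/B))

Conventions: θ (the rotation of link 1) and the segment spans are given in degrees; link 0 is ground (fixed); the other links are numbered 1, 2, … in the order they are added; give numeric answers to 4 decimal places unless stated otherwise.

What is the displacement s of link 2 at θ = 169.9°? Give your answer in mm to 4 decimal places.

segment 1 (0° to 90.5°, dwell): s unchanged at 0.0000
θ = 169.9° falls in segment 2 (90.5° to 252.8°, uniform, h = 22): β = 169.9 − 90.5 = 79.4°, B = 162.3°; Δs = 22·79.4/162.3 = 10.7628; s = 0.0000 + 10.7628 = 10.7628

10.7628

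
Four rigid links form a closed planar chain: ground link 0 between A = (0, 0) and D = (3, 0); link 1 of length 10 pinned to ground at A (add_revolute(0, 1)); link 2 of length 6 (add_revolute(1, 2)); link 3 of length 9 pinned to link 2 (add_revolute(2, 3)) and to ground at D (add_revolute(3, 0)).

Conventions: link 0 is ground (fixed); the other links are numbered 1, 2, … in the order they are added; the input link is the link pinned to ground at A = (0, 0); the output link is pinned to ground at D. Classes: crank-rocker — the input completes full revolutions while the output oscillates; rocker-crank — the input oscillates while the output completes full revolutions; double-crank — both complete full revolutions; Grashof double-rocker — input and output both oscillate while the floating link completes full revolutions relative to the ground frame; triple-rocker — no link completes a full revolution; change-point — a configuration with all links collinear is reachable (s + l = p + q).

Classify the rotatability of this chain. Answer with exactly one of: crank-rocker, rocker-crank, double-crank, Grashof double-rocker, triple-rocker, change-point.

lengths: ground=3, input=10, coupler=6, output=9
sorted: s=3 (shortest), l=10 (longest), p+q=15
s + l = 13 vs p + q = 15
s + l < p + q (Grashof) with shortest = ground link → double-crank

double-crank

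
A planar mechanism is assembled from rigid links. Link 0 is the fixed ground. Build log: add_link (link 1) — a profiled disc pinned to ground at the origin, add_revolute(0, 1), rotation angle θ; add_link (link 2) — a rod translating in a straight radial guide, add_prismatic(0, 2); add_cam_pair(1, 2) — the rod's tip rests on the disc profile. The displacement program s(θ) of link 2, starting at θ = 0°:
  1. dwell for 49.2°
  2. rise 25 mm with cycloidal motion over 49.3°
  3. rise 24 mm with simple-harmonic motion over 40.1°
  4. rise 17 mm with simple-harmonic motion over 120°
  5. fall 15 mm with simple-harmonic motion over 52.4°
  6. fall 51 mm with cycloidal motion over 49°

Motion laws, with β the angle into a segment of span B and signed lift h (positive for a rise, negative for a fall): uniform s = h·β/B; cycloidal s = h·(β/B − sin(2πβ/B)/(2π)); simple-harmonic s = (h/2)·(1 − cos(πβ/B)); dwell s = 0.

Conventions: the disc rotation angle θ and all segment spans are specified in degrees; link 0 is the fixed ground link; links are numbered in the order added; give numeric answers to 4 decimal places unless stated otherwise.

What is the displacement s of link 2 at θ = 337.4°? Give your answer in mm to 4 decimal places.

seg 1 [0°–49.2°] dwell: s stays 0.0000
seg 2 [49.2°–98.5°] cycloidal, h=25: full span → s += 25 → s = 25.0000
seg 3 [98.5°–138.6°] simple-harmonic, h=24: full span → s += 24 → s = 49.0000
seg 4 [138.6°–258.6°] simple-harmonic, h=17: full span → s += 17 → s = 66.0000
seg 5 [258.6°–311°] simple-harmonic, h=-15: full span → s += -15 → s = 51.0000
seg 6 [311°–360°] cycloidal, h=-51: θ=337.4° here. β=26.4, B=49. -51·(0.5388 − sin(2π·0.5388)/(2π)) = -29.4356 → s = 21.5644

21.5644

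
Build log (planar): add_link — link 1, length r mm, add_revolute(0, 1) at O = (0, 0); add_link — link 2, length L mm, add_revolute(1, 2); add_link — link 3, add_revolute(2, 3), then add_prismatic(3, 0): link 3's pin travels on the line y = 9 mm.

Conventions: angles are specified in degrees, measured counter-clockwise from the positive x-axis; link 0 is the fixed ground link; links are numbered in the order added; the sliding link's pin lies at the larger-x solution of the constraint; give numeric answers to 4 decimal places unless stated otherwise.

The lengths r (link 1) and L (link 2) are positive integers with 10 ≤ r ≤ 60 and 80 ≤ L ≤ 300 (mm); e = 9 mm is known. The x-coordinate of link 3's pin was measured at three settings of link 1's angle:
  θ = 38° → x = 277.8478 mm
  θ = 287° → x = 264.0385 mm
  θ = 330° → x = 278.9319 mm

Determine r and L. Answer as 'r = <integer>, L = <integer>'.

constraint per measurement: (x − r cos θ)² + (r sin θ − e)² = L²
subtracting the θ₁ and θ₂ equations cancels the r² and L² terms:
r = (x₁² − x₂²) / (2[(x₁cos θ₁ + e sin θ₁) − (x₂cos θ₂ + e sin θ₂)]) = 24.0000 → r = 24
L² = (x₁ − r cos θ₁)² + (r sin θ₁ − e)² = 67080.9756 → L = 259.0000 → L = 259
check at θ₃=330°: x = 278.9319 (printed 278.9319) ✓

r = 24, L = 259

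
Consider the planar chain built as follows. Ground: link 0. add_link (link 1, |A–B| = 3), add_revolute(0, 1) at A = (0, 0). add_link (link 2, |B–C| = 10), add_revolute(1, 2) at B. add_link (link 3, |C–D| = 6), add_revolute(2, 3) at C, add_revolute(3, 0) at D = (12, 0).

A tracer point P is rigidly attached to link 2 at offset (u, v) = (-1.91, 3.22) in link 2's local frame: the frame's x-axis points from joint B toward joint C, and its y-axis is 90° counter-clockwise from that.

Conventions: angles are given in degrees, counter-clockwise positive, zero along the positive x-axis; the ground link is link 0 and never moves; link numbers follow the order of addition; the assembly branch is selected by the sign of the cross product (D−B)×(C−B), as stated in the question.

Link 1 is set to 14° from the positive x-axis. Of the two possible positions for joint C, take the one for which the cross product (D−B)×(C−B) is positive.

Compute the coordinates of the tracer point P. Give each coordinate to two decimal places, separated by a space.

A=(0,0), D=(12.00,0)
B = A + 3.00·(cos14°, sin14°) = (2.9109, 0.7258)
|BD| = 9.1180
circle(B,10.00) ∩ circle(D,6.00): a=8.0685, h=5.9075
  candidates: C₊=(11.4241,5.9723) cross=53.865; C₋=(10.4836,-5.8052) cross=-53.865
  branch + wants cross > 0 → take C=(11.4241,5.9723) (cross=53.865)
ex = (C−B)/|BC| = (0.8513,0.5247); ey = (-0.5247,0.8513)
P = B + -1.91·ex + 3.22·ey = (-0.4045,2.4649)

-0.40 2.46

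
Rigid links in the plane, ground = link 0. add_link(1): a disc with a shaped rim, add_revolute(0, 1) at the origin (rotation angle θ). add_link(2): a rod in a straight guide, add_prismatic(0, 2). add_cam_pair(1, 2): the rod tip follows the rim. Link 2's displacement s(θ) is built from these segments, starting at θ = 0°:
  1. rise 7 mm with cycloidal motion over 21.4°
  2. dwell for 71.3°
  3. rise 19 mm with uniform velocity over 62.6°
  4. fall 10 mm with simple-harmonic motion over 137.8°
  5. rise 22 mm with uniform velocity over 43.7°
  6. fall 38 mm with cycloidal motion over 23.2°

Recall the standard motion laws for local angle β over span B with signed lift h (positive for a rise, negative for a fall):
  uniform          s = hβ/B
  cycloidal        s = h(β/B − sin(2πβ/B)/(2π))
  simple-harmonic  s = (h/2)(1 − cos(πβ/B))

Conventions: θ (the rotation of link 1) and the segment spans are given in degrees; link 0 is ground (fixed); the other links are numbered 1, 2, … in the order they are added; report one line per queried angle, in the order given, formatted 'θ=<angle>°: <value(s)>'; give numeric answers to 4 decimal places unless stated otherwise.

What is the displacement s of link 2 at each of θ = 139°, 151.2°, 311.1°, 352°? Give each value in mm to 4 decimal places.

segment 1 (0° to 21.4°, cycloidal, h = 7) is passed completely: s = 0.0000 + (7) = 7.0000
segment 2 (21.4° to 92.7°, dwell): s unchanged at 7.0000
θ = 139° falls in segment 3 (92.7° to 155.3°, uniform, h = 19): β = 139 − 92.7 = 46.3°, B = 62.6°; Δs = 19·46.3/62.6 = 14.0527; s = 7.0000 + 14.0527 = 21.0527
θ = 151.2° falls in segment 3 (92.7° to 155.3°, uniform, h = 19): β = 151.2 − 92.7 = 58.5°, B = 62.6°; Δs = 19·58.5/62.6 = 17.7556; s = 7.0000 + 17.7556 = 24.7556
segment 3 (92.7° to 155.3°, uniform, h = 19) is passed completely: s = 7.0000 + (19) = 26.0000
segment 4 (155.3° to 293.1°, simple-harmonic, h = -10) is passed completely: s = 26.0000 + (-10) = 16.0000
θ = 311.1° falls in segment 5 (293.1° to 336.8°, uniform, h = 22): β = 311.1 − 293.1 = 18°, B = 43.7°; Δs = 22·18/43.7 = 9.0618; s = 16.0000 + 9.0618 = 25.0618
segment 5 (293.1° to 336.8°, uniform, h = 22) is passed completely: s = 16.0000 + (22) = 38.0000
θ = 352° falls in segment 6 (336.8° to 360°, cycloidal, h = -38): β = 352 − 336.8 = 15.2°, B = 23.2°; Δs = -38·(0.6552 − sin(2π·0.6552)/(2π)) = -29.9023; s = 38.0000 − 29.9023 = 8.0977

θ=139°: 21.0527
θ=151.2°: 24.7556
θ=311.1°: 25.0618
θ=352°: 8.0977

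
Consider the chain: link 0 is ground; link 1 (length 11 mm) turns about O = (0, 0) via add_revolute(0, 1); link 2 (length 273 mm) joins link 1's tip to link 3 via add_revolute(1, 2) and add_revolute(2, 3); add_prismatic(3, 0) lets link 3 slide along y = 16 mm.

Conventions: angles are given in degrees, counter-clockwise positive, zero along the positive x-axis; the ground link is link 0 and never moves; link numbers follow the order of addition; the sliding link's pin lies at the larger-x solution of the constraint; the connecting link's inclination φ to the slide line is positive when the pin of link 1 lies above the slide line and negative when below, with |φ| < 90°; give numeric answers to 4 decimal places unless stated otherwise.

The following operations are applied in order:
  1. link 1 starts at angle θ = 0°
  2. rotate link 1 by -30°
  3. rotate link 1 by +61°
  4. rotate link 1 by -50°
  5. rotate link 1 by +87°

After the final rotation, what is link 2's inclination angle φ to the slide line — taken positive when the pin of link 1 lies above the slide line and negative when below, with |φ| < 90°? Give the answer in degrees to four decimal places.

geometry: r = 11 mm, L = 273 mm, e = 16 mm; θ starts at 0°
rotate link 1 by -30°: θ ← 0° -30° = -30°
rotate link 1 by +61°: θ ← -30° +61° = 31°
rotate link 1 by -50°: θ ← 31° -50° = -19°
rotate link 1 by +87°: θ ← -19° +87° = 68°
h = r sin θ − e = 10.199022 − 16 = -5.800978
sin φ = h / L = -5.800978 / 273 = -0.02124900
φ = arcsin(-0.02124900) = -1.217570°

-1.2176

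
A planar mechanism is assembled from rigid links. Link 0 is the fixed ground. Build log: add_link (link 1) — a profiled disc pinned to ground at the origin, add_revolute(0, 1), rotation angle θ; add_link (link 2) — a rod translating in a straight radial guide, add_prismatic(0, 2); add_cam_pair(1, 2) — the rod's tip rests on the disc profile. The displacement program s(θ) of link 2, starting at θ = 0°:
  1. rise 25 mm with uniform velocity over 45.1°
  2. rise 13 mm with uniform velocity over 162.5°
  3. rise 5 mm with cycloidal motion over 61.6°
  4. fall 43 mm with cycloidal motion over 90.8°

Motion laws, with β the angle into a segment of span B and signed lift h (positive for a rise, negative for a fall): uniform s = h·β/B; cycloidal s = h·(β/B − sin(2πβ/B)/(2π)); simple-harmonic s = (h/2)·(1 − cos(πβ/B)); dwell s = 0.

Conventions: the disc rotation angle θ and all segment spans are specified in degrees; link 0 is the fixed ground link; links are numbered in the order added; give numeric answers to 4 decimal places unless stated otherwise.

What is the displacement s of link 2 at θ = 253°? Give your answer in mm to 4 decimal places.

seg 1 [0°–45.1°] uniform, h=25: full span → s += 25 → s = 25.0000
seg 2 [45.1°–207.6°] uniform, h=13: full span → s += 13 → s = 38.0000
seg 3 [207.6°–269.2°] cycloidal, h=5: θ=253° here. β=45.4, B=61.6. 5·(0.7370 − sin(2π·0.7370)/(2π)) = 4.4782 → s = 42.4782

42.4782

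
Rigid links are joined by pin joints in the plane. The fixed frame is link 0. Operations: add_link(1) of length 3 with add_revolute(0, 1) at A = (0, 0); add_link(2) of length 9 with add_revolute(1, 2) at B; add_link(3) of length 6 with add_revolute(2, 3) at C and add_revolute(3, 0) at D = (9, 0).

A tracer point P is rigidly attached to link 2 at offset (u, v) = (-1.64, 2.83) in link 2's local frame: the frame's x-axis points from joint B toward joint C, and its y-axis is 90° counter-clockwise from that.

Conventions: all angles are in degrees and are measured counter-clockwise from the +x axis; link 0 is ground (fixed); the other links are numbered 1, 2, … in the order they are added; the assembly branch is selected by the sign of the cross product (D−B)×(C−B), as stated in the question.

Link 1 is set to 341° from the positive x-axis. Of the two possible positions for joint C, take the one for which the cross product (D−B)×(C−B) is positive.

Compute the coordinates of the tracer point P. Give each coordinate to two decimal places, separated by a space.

A=(0,0), D=(9.00,0)
B = A + 3.00·(cos341°, sin341°) = (2.8366, -0.9767)
|BD| = 6.2404
circle(B,9.00) ∩ circle(D,6.00): a=6.7257, h=5.9803
  candidates: C₊=(8.5434,5.9826) cross=37.319; C₋=(10.4154,-5.8307) cross=-37.319
  branch + wants cross > 0 → take C=(8.5434,5.9826) (cross=37.319)
ex = (C−B)/|BC| = (0.6341,0.7733); ey = (-0.7733,0.6341)
P = B + -1.64·ex + 2.83·ey = (-0.3917,-0.4504)

-0.39 -0.45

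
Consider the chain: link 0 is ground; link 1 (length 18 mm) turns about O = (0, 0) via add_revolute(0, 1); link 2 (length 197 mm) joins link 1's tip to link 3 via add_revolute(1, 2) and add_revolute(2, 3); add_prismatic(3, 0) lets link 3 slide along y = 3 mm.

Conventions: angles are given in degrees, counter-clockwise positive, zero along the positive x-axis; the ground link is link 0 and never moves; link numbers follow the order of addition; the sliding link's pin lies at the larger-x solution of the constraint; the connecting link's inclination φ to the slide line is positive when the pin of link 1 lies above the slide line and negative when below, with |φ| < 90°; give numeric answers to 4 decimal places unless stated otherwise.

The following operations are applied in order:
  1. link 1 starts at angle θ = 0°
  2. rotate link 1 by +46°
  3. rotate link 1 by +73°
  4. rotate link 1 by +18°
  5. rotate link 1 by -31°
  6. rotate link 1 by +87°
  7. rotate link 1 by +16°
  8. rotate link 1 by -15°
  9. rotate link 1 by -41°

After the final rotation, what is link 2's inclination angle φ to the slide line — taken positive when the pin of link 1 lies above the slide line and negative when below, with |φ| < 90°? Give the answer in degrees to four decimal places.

geometry: r = 18 mm, L = 197 mm, e = 3 mm; θ starts at 0°
rotate link 1 by +46°: θ ← 0° +46° = 46°
rotate link 1 by +73°: θ ← 46° +73° = 119°
rotate link 1 by +18°: θ ← 119° +18° = 137°
rotate link 1 by -31°: θ ← 137° -31° = 106°
rotate link 1 by +87°: θ ← 106° +87° = 193°
rotate link 1 by +16°: θ ← 193° +16° = 209°
rotate link 1 by -15°: θ ← 209° -15° = 194°
rotate link 1 by -41°: θ ← 194° -41° = 153°
h = r sin θ − e = 8.171829 − 3 = 5.171829
sin φ = h / L = 5.171829 / 197 = 0.02625294
φ = arcsin(0.02625294) = 1.504355°

1.5044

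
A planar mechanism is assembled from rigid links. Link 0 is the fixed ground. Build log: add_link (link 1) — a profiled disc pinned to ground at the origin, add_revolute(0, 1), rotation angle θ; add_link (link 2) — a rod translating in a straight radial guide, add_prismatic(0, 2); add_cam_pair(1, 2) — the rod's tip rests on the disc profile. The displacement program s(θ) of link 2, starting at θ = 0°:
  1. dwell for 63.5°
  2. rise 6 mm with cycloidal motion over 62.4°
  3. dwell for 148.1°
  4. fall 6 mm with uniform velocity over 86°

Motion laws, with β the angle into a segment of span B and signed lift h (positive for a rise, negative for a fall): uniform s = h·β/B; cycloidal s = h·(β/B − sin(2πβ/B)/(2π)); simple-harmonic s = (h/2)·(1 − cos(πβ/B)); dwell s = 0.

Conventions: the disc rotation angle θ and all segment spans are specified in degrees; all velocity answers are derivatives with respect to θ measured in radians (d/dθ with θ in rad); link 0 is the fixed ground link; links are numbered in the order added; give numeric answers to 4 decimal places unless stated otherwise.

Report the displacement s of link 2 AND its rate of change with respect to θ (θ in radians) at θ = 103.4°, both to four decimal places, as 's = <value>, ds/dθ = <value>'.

seg 1 [0°–63.5°] dwell: s stays 0.0000
seg 2 [63.5°–125.9°] cycloidal, h=6: θ=103.4° here. β=39.9, B=62.4. 6·(0.6394 − sin(2π·0.6394)/(2π)) = 4.5701 → s = 4.5701
velocity in seg [63.5°–125.9°] (cycloidal), θ in radians: β = 39.9° = 0.6964 rad, B = 62.4° = 1.0891 rad; ds/dθ = (h/B)(1 − cos(2πβ/B)) = (6/1.0891)(1 − cos(2π·0.6394)) = 9.036276 mm/rad

s = 4.5701, ds/dθ = 9.0363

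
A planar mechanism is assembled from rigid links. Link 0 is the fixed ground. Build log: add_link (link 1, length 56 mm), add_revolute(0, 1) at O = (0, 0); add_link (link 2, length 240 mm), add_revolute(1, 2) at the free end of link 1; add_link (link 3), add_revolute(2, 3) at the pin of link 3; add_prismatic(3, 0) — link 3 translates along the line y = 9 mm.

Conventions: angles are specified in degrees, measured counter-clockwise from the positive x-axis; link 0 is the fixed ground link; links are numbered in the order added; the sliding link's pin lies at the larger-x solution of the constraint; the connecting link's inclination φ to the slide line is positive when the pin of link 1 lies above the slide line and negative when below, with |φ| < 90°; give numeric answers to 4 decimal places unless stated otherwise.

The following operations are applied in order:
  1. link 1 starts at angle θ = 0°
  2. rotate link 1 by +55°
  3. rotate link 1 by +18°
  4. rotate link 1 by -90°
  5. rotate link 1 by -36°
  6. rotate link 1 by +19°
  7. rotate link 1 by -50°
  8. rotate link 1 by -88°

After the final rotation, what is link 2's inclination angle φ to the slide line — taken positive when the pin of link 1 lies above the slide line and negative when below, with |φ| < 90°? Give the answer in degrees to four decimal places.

geometry: r = 56 mm, L = 240 mm, e = 9 mm; θ starts at 0°
rotate link 1 by +55°: θ ← 0° +55° = 55°
rotate link 1 by +18°: θ ← 55° +18° = 73°
rotate link 1 by -90°: θ ← 73° -90° = -17°
rotate link 1 by -36°: θ ← -17° -36° = -53°
rotate link 1 by +19°: θ ← -53° +19° = -34°
rotate link 1 by -50°: θ ← -34° -50° = -84°
rotate link 1 by -88°: θ ← -84° -88° = -172°
h = r sin θ − e = -7.793694 − 9 = -16.793694
sin φ = h / L = -16.793694 / 240 = -0.06997372
φ = arcsin(-0.06997372) = -4.012478°

-4.0125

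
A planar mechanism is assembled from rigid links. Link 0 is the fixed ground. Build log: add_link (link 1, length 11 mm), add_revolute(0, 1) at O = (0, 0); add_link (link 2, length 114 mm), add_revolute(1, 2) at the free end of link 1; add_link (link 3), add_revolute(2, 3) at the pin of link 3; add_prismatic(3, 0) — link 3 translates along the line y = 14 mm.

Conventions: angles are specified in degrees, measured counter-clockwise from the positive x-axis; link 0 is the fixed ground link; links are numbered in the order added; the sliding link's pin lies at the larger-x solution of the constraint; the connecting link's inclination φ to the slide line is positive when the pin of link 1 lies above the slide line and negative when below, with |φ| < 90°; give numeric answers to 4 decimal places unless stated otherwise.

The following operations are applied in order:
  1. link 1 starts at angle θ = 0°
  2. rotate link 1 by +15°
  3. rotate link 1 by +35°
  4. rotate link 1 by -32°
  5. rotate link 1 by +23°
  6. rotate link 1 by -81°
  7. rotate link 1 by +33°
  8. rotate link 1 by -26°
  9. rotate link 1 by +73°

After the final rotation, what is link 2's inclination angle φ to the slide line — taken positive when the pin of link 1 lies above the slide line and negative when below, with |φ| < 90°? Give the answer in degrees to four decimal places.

geometry: r = 11 mm, L = 114 mm, e = 14 mm; θ starts at 0°
rotate link 1 by +15°: θ ← 0° +15° = 15°
rotate link 1 by +35°: θ ← 15° +35° = 50°
rotate link 1 by -32°: θ ← 50° -32° = 18°
rotate link 1 by +23°: θ ← 18° +23° = 41°
rotate link 1 by -81°: θ ← 41° -81° = -40°
rotate link 1 by +33°: θ ← -40° +33° = -7°
rotate link 1 by -26°: θ ← -7° -26° = -33°
rotate link 1 by +73°: θ ← -33° +73° = 40°
h = r sin θ − e = 7.070664 − 14 = -6.929336
sin φ = h / L = -6.929336 / 114 = -0.06078365
φ = arcsin(-0.06078365) = -3.484795°

-3.4848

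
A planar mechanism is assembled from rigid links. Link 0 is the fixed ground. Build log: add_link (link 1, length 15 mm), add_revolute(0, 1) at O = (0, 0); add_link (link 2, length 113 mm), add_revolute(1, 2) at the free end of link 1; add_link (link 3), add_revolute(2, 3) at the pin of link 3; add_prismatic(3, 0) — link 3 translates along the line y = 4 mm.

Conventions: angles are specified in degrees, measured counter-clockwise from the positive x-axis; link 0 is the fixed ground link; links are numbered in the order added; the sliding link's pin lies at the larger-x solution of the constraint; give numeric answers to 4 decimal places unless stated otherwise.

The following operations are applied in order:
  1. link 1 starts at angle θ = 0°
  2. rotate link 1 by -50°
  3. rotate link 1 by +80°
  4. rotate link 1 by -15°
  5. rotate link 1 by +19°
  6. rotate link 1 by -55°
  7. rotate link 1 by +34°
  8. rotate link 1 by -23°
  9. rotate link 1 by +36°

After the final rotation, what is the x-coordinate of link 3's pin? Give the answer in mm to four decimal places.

geometry: r = 15 mm, L = 113 mm, e = 4 mm; θ starts at 0°
rotate link 1 by -50°: θ ← 0° -50° = -50°
rotate link 1 by +80°: θ ← -50° +80° = 30°
rotate link 1 by -15°: θ ← 30° -15° = 15°
rotate link 1 by +19°: θ ← 15° +19° = 34°
rotate link 1 by -55°: θ ← 34° -55° = -21°
rotate link 1 by +34°: θ ← -21° +34° = 13°
rotate link 1 by -23°: θ ← 13° -23° = -10°
rotate link 1 by +36°: θ ← -10° +36° = 26°
crank pin P = (r cos θ, r sin θ) = (13.481911, 6.575567)
h = r sin θ − e = 6.575567 − 4 = 2.575567
x = r cos θ + √(L² − h²) = 13.481911 + 112.970644 = 126.452555

126.4526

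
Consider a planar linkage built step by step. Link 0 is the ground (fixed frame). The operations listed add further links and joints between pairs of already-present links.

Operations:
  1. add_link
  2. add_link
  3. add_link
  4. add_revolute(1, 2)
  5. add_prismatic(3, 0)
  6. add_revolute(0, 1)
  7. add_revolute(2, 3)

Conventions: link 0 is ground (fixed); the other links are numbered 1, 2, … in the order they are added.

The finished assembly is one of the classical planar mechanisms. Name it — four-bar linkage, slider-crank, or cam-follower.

links: 4 (incl. ground); joints: 3 revolute, 1 prismatic, 0 higher (cam) pair, forming one closed loop
4 links, 3 revolutes + 1 prismatic in one loop → slider-crank

slider-crank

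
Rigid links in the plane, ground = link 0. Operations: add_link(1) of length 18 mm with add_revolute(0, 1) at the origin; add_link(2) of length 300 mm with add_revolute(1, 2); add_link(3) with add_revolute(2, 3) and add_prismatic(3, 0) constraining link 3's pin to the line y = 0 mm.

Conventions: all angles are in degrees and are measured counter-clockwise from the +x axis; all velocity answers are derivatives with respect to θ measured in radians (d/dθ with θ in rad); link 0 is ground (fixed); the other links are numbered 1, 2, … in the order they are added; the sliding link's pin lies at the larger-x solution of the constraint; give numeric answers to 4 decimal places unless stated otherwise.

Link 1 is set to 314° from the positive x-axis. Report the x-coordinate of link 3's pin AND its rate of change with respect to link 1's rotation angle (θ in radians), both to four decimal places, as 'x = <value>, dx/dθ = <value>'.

geometry: r = 18 mm, L = 300 mm, e = 0 mm
crank pin P = (r cos θ, r sin θ) = (12.503851, -12.948116)
h = r sin θ − e = -12.948116 − 0 = -12.948116
x = r cos θ + √(L² − h²) = 12.503851 + 299.720447 = 312.224298
dx/dθ = −r sin θ − h·r cos θ/√(L² − h²) (θ in radians; h = -12.948116) = 13.488291

x = 312.2243, dx/dθ = 13.4883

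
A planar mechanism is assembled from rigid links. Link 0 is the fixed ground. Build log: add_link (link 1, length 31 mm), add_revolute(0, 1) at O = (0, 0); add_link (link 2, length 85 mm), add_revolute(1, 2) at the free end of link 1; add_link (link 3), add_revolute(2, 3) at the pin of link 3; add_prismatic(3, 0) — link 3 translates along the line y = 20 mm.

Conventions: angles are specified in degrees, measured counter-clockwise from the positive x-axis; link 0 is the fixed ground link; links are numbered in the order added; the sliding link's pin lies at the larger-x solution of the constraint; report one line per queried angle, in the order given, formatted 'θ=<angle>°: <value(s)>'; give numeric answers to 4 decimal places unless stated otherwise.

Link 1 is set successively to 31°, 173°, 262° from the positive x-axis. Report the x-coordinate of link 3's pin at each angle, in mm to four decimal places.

geometry: r = 31 mm, L = 85 mm, e = 20 mm
θ=31°: crank pin P = (r cos θ, r sin θ) = (26.572186, 15.966180)
θ=31°: h = r sin θ − e = 15.966180 − 20 = -4.033820
θ=31°: x = r cos θ + √(L² − h²) = 26.572186 + 84.904230 = 111.476416
θ=173°: crank pin P = (r cos θ, r sin θ) = (-30.768931, 3.777950)
θ=173°: h = r sin θ − e = 3.777950 − 20 = -16.222050
θ=173°: x = r cos θ + √(L² − h²) = -30.768931 + 83.437672 = 52.668741
θ=262°: crank pin P = (r cos θ, r sin θ) = (-4.314366, -30.698310)
θ=262°: h = r sin θ − e = -30.698310 − 20 = -50.698310
θ=262°: x = r cos θ + √(L² − h²) = -4.314366 + 68.225225 = 63.910859

θ=31°: 111.4764
θ=173°: 52.6687
θ=262°: 63.9109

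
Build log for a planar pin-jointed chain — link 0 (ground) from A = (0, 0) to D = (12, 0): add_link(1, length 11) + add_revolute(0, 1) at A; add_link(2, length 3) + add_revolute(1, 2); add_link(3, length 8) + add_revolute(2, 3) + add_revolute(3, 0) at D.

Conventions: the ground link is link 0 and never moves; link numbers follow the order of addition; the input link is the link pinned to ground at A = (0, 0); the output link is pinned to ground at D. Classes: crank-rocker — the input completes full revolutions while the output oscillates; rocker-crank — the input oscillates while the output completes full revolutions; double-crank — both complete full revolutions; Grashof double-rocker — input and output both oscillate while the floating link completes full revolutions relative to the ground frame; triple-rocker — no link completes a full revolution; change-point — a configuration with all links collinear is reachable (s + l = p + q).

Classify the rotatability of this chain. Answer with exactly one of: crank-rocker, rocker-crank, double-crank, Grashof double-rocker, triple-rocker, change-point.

lengths: ground=12, input=11, coupler=3, output=8
sorted: s=3 (shortest), l=12 (longest), p+q=19
s + l = 15 vs p + q = 19
s + l < p + q (Grashof) with shortest = coupler link → Grashof double-rocker

Grashof double-rocker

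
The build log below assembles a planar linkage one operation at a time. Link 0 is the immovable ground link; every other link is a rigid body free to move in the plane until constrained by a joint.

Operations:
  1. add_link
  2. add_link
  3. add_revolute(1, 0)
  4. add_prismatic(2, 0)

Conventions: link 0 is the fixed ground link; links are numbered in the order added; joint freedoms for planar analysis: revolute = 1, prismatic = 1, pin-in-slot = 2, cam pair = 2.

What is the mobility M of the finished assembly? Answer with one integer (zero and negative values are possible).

L=1 J1=0 J2=0
add link → L=2 J1=0 J2=0
add link → L=3 J1=0 J2=0
R@1,0 dof=1 J1 → L=3 J1=1 J2=0
P@2,0 dof=1 J1 → L=3 J1=2 J2=0
M=3(L−1)−2J1−J2=3·2−2·2−0=2

M = 2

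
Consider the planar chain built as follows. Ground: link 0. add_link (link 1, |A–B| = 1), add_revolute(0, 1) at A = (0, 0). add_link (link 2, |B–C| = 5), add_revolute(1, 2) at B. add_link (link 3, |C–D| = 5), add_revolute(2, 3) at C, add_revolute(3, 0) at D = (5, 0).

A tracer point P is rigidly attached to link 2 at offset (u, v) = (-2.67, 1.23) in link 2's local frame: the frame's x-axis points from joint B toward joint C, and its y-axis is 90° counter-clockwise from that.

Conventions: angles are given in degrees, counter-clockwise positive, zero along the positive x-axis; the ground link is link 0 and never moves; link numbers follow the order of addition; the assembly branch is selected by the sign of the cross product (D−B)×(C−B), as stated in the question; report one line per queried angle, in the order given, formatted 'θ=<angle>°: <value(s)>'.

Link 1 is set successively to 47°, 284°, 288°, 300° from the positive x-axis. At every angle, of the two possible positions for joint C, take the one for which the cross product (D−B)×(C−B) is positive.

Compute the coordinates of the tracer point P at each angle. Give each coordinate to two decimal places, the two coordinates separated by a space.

A=(0,0), D=(5.00,0)
θ=47°: B = A + 1.00·(cos47°, sin47°) = (0.6820, 0.7314)
θ=47°: |BD| = 4.3795
θ=47°: circle(B,5.00) ∩ circle(D,5.00): a=2.1897, h=4.4950
θ=47°:   candidates: C₊=(3.5916,4.7976) cross=19.686; C₋=(2.0904,-4.0662) cross=-19.686
θ=47°:   branch + wants cross > 0 → take C=(3.5916,4.7976) (cross=19.686)
θ=47°: ex = (C−B)/|BC| = (0.5819,0.8132); ey = (-0.8132,0.5819)
θ=47°: P = B + -2.67·ex + 1.23·ey = (-1.8720,-0.7242)
θ=284°: B = A + 1.00·(cos284°, sin284°) = (0.2419, -0.9703)
θ=284°: |BD| = 4.8560
θ=284°: circle(B,5.00) ∩ circle(D,5.00): a=2.4280, h=4.3709
θ=284°:   candidates: C₊=(1.7476,3.7976) cross=21.225; C₋=(3.4943,-4.7679) cross=-21.225
θ=284°:   branch + wants cross > 0 → take C=(1.7476,3.7976) (cross=21.225)
θ=284°: ex = (C−B)/|BC| = (0.3011,0.9536); ey = (-0.9536,0.3011)
θ=284°: P = B + -2.67·ex + 1.23·ey = (-1.7350,-3.1460)
θ=288°: B = A + 1.00·(cos288°, sin288°) = (0.3090, -0.9511)
θ=288°: |BD| = 4.7864
θ=288°: circle(B,5.00) ∩ circle(D,5.00): a=2.3932, h=4.3901
θ=288°:   candidates: C₊=(1.7822,3.8270) cross=21.013; C₋=(3.5268,-4.7780) cross=-21.013
θ=288°:   branch + wants cross > 0 → take C=(1.7822,3.8270) (cross=21.013)
θ=288°: ex = (C−B)/|BC| = (0.2946,0.9556); ey = (-0.9556,0.2946)
θ=288°: P = B + -2.67·ex + 1.23·ey = (-1.6531,-3.1401)
θ=300°: B = A + 1.00·(cos300°, sin300°) = (0.5000, -0.8660)
θ=300°: |BD| = 4.5826
θ=300°: circle(B,5.00) ∩ circle(D,5.00): a=2.2913, h=4.4441
θ=300°:   candidates: C₊=(1.9101,3.9310) cross=20.365; C₋=(3.5899,-4.7970) cross=-20.365
θ=300°:   branch + wants cross > 0 → take C=(1.9101,3.9310) (cross=20.365)
θ=300°: ex = (C−B)/|BC| = (0.2820,0.9594); ey = (-0.9594,0.2820)
θ=300°: P = B + -2.67·ex + 1.23·ey = (-1.4331,-3.0807)

θ=47°: -1.87 -0.72
θ=284°: -1.74 -3.15
θ=288°: -1.65 -3.14
θ=300°: -1.43 -3.08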